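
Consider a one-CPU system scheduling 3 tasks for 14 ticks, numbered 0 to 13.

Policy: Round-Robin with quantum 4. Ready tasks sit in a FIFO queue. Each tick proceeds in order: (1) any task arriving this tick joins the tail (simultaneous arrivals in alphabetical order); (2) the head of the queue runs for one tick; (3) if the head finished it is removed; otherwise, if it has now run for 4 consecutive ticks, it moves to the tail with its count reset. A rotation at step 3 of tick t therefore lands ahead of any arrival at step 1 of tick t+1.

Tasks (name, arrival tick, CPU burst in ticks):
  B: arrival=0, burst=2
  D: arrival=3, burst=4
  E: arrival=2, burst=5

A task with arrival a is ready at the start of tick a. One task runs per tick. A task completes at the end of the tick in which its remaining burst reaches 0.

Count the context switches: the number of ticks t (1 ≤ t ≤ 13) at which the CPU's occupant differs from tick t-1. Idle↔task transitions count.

t=0: queue=[B] q_used=0 → run B
t=1: queue=[B] q_used=1 → run B
t=2: queue=[E] q_used=0 → run E
t=3: queue=[E,D] q_used=1 → run E
t=4: queue=[E,D] q_used=2 → run E
t=5: queue=[E,D] q_used=3 → run E
t=6: queue=[D,E] q_used=0 → run D
t=7: queue=[D,E] q_used=1 → run D
t=8: queue=[D,E] q_used=2 → run D
t=9: queue=[D,E] q_used=3 → run D
t=10: queue=[E] q_used=0 → run E
t=11: (idle)
t=12: (idle)
t=13: (idle)

context switches = 4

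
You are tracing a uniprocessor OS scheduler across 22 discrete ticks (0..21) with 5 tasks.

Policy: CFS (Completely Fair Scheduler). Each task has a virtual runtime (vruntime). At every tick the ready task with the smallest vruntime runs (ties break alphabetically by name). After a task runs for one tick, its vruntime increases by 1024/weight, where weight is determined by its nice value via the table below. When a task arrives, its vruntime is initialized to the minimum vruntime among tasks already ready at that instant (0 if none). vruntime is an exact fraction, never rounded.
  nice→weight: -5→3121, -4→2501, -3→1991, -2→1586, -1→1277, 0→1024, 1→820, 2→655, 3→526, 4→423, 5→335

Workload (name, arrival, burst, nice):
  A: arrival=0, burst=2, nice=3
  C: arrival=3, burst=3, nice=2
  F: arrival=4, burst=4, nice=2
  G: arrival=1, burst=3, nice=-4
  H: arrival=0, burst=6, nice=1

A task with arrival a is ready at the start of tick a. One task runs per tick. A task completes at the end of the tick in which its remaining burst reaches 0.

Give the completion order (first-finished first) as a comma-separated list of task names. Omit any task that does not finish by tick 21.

completion order = G, A, C, F, H

t=0: vr[A=0 H=0] → run A
t=1: vr[A=512/263 G=0 H=0] → run G
t=2: vr[A=512/263 G=1024/2501 H=0] → run H
t=3: vr[A=512/263 C=1024/2501 G=1024/2501 H=256/205] → run C
t=4: vr[A=512/263 C=3231744/1638155 F=1024/2501 G=1024/2501 H=256/205] → run F
t=5: vr[A=512/263 C=3231744/1638155 F=3231744/1638155 G=1024/2501 H=256/205] → run G
t=6: vr[A=512/263 C=3231744/1638155 F=3231744/1638155 G=2048/2501 H=256/205] → run G
t=7: vr[A=512/263 C=3231744/1638155 F=3231744/1638155 H=256/205] → run H
t=8: vr[A=512/263 C=3231744/1638155 F=3231744/1638155 H=512/205] → run A
t=9: vr[C=3231744/1638155 F=3231744/1638155 H=512/205] → run C
t=10: vr[C=5792768/1638155 F=3231744/1638155 H=512/205] → run F
t=11: vr[C=5792768/1638155 F=5792768/1638155 H=512/205] → run H
t=12: vr[C=5792768/1638155 F=5792768/1638155 H=768/205] → run C
t=13: vr[F=5792768/1638155 H=768/205] → run F
t=14: vr[F=8353792/1638155 H=768/205] → run H
t=15: vr[F=8353792/1638155 H=1024/205] → run H
t=16: vr[F=8353792/1638155 H=256/41] → run F
t=17: vr[H=256/41] → run H
t=18: (idle)
t=19: (idle)
t=20: (idle)
t=21: (idle)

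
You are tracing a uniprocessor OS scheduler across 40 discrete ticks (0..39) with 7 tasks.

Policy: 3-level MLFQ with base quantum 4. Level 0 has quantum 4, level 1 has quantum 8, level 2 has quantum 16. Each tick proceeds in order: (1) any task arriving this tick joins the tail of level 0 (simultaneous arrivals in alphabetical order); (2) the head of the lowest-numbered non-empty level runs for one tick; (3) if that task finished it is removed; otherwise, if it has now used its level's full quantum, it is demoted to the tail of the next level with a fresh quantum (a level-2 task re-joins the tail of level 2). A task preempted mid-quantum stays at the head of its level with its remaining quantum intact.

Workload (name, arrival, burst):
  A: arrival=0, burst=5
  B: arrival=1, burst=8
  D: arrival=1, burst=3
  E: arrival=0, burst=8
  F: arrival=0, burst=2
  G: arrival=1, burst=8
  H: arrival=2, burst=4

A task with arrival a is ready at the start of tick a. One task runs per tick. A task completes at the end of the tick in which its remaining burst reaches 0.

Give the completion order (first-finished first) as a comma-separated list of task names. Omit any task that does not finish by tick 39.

completion order = F, D, H, A, E, B, G

t=0: L0/L1/L2 = AEF/-/- → run A
t=1: L0/L1/L2 = AEFBDG/-/- → run A
t=2: L0/L1/L2 = AEFBDGH/-/- → run A
t=3: L0/L1/L2 = AEFBDGH/-/- → run A
t=4: L0/L1/L2 = EFBDGH/A/- → run E
t=5: L0/L1/L2 = EFBDGH/A/- → run E
t=6: L0/L1/L2 = EFBDGH/A/- → run E
t=7: L0/L1/L2 = EFBDGH/A/- → run E
t=8: L0/L1/L2 = FBDGH/AE/- → run F
t=9: L0/L1/L2 = FBDGH/AE/- → run F
t=10: L0/L1/L2 = BDGH/AE/- → run B
t=11: L0/L1/L2 = BDGH/AE/- → run B
t=12: L0/L1/L2 = BDGH/AE/- → run B
t=13: L0/L1/L2 = BDGH/AE/- → run B
t=14: L0/L1/L2 = DGH/AEB/- → run D
t=15: L0/L1/L2 = DGH/AEB/- → run D
t=16: L0/L1/L2 = DGH/AEB/- → run D
t=17: L0/L1/L2 = GH/AEB/- → run G
t=18: L0/L1/L2 = GH/AEB/- → run G
t=19: L0/L1/L2 = GH/AEB/- → run G
t=20: L0/L1/L2 = GH/AEB/- → run G
t=21: L0/L1/L2 = H/AEBG/- → run H
t=22: L0/L1/L2 = H/AEBG/- → run H
t=23: L0/L1/L2 = H/AEBG/- → run H
t=24: L0/L1/L2 = H/AEBG/- → run H
t=25: L0/L1/L2 = -/AEBG/- → run A
t=26: L0/L1/L2 = -/EBG/- → run E
t=27: L0/L1/L2 = -/EBG/- → run E
t=28: L0/L1/L2 = -/EBG/- → run E
t=29: L0/L1/L2 = -/EBG/- → run E
t=30: L0/L1/L2 = -/BG/- → run B
t=31: L0/L1/L2 = -/BG/- → run B
t=32: L0/L1/L2 = -/BG/- → run B
t=33: L0/L1/L2 = -/BG/- → run B
t=34: L0/L1/L2 = -/G/- → run G
t=35: L0/L1/L2 = -/G/- → run G
t=36: L0/L1/L2 = -/G/- → run G
t=37: L0/L1/L2 = -/G/- → run G
t=38: (idle)
t=39: (idle)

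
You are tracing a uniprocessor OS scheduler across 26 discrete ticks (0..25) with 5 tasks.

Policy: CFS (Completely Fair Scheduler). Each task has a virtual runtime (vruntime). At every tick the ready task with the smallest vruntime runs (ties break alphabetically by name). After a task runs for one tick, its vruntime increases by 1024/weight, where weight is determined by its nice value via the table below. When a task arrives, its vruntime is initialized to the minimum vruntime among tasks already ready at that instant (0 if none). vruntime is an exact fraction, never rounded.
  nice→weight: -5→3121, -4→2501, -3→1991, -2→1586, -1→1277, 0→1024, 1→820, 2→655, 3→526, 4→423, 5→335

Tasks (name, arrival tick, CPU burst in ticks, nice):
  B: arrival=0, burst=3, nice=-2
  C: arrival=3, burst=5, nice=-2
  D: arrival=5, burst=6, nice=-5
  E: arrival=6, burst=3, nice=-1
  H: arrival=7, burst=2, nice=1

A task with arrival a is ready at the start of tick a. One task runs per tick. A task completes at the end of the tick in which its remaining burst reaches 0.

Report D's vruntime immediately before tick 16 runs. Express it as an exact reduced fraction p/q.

vruntime(D, start of tick 16) = 6444032/2474953

t=0: vr[B=0] → run B
t=1: vr[B=512/793] → run B
t=2: vr[B=1024/793] → run B
t=3: vr[C=0] → run C
t=4: vr[C=512/793] → run C
t=5: vr[C=1024/793 D=1024/793] → run C
t=6: vr[C=1536/793 D=1024/793 E=1024/793] → run D
t=7: vr[C=1536/793 D=4007936/2474953 E=1024/793 H=1024/793] → run E
t=8: vr[C=1536/793 D=4007936/2474953 E=2119680/1012661 H=1024/793] → run H
t=9: vr[C=1536/793 D=4007936/2474953 E=2119680/1012661 H=412928/162565] → run D
t=10: vr[C=1536/793 D=4819968/2474953 E=2119680/1012661 H=412928/162565] → run C
t=11: vr[C=2048/793 D=4819968/2474953 E=2119680/1012661 H=412928/162565] → run D
t=12: vr[C=2048/793 D=5632000/2474953 E=2119680/1012661 H=412928/162565] → run E
t=13: vr[C=2048/793 D=5632000/2474953 E=2931712/1012661 H=412928/162565] → run D
t=14: vr[C=2048/793 D=6444032/2474953 E=2931712/1012661 H=412928/162565] → run H
t=15: vr[C=2048/793 D=6444032/2474953 E=2931712/1012661] → run C
t=16: vr[D=6444032/2474953 E=2931712/1012661] → run D
t=17: vr[D=7256064/2474953 E=2931712/1012661] → run E
t=18: vr[D=7256064/2474953] → run D
t=19: (idle)
t=20: (idle)
t=21: (idle)
t=22: (idle)
t=23: (idle)
t=24: (idle)
t=25: (idle)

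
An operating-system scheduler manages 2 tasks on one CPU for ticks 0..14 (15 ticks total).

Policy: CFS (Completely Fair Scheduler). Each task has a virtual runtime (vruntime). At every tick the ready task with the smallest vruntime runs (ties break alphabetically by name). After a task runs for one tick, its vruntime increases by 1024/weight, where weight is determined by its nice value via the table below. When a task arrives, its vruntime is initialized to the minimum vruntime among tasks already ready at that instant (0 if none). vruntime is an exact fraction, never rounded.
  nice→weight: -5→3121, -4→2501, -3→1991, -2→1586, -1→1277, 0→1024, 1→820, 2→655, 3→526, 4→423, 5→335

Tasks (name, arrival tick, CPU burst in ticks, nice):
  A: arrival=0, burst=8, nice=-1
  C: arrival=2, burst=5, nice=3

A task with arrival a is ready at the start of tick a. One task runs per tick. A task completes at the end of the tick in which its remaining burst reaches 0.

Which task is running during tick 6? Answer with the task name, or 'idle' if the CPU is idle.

t=0: vr[A=0] → run A
t=1: vr[A=1024/1277] → run A
t=2: vr[A=2048/1277 C=2048/1277] → run A
t=3: vr[A=3072/1277 C=2048/1277] → run C
t=4: vr[A=3072/1277 C=1192448/335851] → run A
t=5: vr[A=4096/1277 C=1192448/335851] → run A
t=6: vr[A=5120/1277 C=1192448/335851] → run C
t=7: vr[A=5120/1277 C=1846272/335851] → run A
t=8: vr[A=6144/1277 C=1846272/335851] → run A
t=9: vr[A=7168/1277 C=1846272/335851] → run C
t=10: vr[A=7168/1277 C=2500096/335851] → run A
t=11: vr[C=2500096/335851] → run C
t=12: vr[C=3153920/335851] → run C
t=13: (idle)
t=14: (idle)

running at tick 6 = C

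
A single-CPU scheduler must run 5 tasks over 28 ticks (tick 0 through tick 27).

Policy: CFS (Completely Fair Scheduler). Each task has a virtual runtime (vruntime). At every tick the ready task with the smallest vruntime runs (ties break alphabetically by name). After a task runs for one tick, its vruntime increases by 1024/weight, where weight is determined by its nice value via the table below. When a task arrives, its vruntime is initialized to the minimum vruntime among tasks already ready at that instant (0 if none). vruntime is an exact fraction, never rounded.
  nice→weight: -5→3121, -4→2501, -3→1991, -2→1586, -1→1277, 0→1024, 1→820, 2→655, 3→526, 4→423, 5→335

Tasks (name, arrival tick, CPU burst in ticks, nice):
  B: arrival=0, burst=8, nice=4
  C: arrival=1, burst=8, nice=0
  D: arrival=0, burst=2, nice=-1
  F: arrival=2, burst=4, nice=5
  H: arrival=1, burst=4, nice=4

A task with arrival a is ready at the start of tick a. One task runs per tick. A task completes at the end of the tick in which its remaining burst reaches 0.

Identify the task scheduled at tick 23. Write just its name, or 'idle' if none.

running at tick 23 = B

t=0: vr[B=0 D=0] → run B
t=1: vr[B=1024/423 C=0 D=0 H=0] → run C
t=2: vr[B=1024/423 C=1 D=0 F=0 H=0] → run D
t=3: vr[B=1024/423 C=1 D=1024/1277 F=0 H=0] → run F
t=4: vr[B=1024/423 C=1 D=1024/1277 F=1024/335 H=0] → run H
t=5: vr[B=1024/423 C=1 D=1024/1277 F=1024/335 H=1024/423] → run D
t=6: vr[B=1024/423 C=1 F=1024/335 H=1024/423] → run C
t=7: vr[B=1024/423 C=2 F=1024/335 H=1024/423] → run C
t=8: vr[B=1024/423 C=3 F=1024/335 H=1024/423] → run B
t=9: vr[B=2048/423 C=3 F=1024/335 H=1024/423] → run H
t=10: vr[B=2048/423 C=3 F=1024/335 H=2048/423] → run C
t=11: vr[B=2048/423 C=4 F=1024/335 H=2048/423] → run F
t=12: vr[B=2048/423 C=4 F=2048/335 H=2048/423] → run C
t=13: vr[B=2048/423 C=5 F=2048/335 H=2048/423] → run B
t=14: vr[B=1024/141 C=5 F=2048/335 H=2048/423] → run H
t=15: vr[B=1024/141 C=5 F=2048/335 H=1024/141] → run C
t=16: vr[B=1024/141 C=6 F=2048/335 H=1024/141] → run C
t=17: vr[B=1024/141 C=7 F=2048/335 H=1024/141] → run F
t=18: vr[B=1024/141 C=7 F=3072/335 H=1024/141] → run C
t=19: vr[B=1024/141 F=3072/335 H=1024/141] → run B
t=20: vr[B=4096/423 F=3072/335 H=1024/141] → run H
t=21: vr[B=4096/423 F=3072/335] → run F
t=22: vr[B=4096/423] → run B
t=23: vr[B=5120/423] → run B
t=24: vr[B=2048/141] → run B
t=25: vr[B=7168/423] → run B
t=26: (idle)
t=27: (idle)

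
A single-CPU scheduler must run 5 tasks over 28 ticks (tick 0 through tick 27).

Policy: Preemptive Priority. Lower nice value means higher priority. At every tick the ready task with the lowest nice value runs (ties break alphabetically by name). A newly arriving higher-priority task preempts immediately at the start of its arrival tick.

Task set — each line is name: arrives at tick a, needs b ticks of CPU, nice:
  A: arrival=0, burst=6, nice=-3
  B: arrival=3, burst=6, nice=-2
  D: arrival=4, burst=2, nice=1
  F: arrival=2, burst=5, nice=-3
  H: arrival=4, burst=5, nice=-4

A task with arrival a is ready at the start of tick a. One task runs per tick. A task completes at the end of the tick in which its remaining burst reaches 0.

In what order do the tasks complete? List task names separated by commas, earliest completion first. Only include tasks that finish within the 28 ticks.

t=0: ready={A} → run A
t=1: ready={A} → run A
t=2: ready={A,F} → run A
t=3: ready={A,B,F} → run A
t=4: ready={A,B,D,F,H} → run H
t=5: ready={A,B,D,F,H} → run H
t=6: ready={A,B,D,F,H} → run H
t=7: ready={A,B,D,F,H} → run H
t=8: ready={A,B,D,F,H} → run H
t=9: ready={A,B,D,F} → run A
t=10: ready={A,B,D,F} → run A
t=11: ready={B,D,F} → run F
t=12: ready={B,D,F} → run F
t=13: ready={B,D,F} → run F
t=14: ready={B,D,F} → run F
t=15: ready={B,D,F} → run F
t=16: ready={B,D} → run B
t=17: ready={B,D} → run B
t=18: ready={B,D} → run B
t=19: ready={B,D} → run B
t=20: ready={B,D} → run B
t=21: ready={B,D} → run B
t=22: ready={D} → run D
t=23: ready={D} → run D
t=24: (idle)
t=25: (idle)
t=26: (idle)
t=27: (idle)

completion order = H, A, F, B, D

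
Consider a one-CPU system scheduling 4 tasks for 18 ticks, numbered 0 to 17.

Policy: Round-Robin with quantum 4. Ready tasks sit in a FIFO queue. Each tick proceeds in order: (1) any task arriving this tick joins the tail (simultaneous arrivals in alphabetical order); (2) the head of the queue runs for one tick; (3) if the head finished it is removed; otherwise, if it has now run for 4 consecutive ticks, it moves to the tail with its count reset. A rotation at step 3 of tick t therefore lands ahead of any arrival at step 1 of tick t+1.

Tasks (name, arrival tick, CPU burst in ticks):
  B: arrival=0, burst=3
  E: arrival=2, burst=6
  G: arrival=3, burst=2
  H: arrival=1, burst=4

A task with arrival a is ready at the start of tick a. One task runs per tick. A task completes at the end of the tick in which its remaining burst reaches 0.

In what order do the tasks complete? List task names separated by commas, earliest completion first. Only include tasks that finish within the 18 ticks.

completion order = B, H, G, E

t=0: queue=[B] q_used=0 → run B
t=1: queue=[B,H] q_used=1 → run B
t=2: queue=[B,H,E] q_used=2 → run B
t=3: queue=[H,E,G] q_used=0 → run H
t=4: queue=[H,E,G] q_used=1 → run H
t=5: queue=[H,E,G] q_used=2 → run H
t=6: queue=[H,E,G] q_used=3 → run H
t=7: queue=[E,G] q_used=0 → run E
t=8: queue=[E,G] q_used=1 → run E
t=9: queue=[E,G] q_used=2 → run E
t=10: queue=[E,G] q_used=3 → run E
t=11: queue=[G,E] q_used=0 → run G
t=12: queue=[G,E] q_used=1 → run G
t=13: queue=[E] q_used=0 → run E
t=14: queue=[E] q_used=1 → run E
t=15: (idle)
t=16: (idle)
t=17: (idle)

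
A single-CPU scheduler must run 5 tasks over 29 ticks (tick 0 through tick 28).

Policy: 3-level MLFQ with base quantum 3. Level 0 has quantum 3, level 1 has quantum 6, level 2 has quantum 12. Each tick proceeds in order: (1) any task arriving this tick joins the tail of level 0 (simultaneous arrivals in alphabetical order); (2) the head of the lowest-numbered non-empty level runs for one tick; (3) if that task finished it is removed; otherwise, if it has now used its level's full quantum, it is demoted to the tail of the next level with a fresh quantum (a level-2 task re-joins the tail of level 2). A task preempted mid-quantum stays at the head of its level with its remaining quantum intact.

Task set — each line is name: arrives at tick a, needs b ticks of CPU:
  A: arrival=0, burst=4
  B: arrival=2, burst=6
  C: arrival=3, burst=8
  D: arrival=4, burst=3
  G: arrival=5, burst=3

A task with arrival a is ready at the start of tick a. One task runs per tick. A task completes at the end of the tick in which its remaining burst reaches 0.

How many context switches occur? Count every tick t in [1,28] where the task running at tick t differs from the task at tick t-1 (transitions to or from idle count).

t=0: L0/L1/L2 = A/-/- → run A
t=1: L0/L1/L2 = A/-/- → run A
t=2: L0/L1/L2 = AB/-/- → run A
t=3: L0/L1/L2 = BC/A/- → run B
t=4: L0/L1/L2 = BCD/A/- → run B
t=5: L0/L1/L2 = BCDG/A/- → run B
t=6: L0/L1/L2 = CDG/AB/- → run C
t=7: L0/L1/L2 = CDG/AB/- → run C
t=8: L0/L1/L2 = CDG/AB/- → run C
t=9: L0/L1/L2 = DG/ABC/- → run D
t=10: L0/L1/L2 = DG/ABC/- → run D
t=11: L0/L1/L2 = DG/ABC/- → run D
t=12: L0/L1/L2 = G/ABC/- → run G
t=13: L0/L1/L2 = G/ABC/- → run G
t=14: L0/L1/L2 = G/ABC/- → run G
t=15: L0/L1/L2 = -/ABC/- → run A
t=16: L0/L1/L2 = -/BC/- → run B
t=17: L0/L1/L2 = -/BC/- → run B
t=18: L0/L1/L2 = -/BC/- → run B
t=19: L0/L1/L2 = -/C/- → run C
t=20: L0/L1/L2 = -/C/- → run C
t=21: L0/L1/L2 = -/C/- → run C
t=22: L0/L1/L2 = -/C/- → run C
t=23: L0/L1/L2 = -/C/- → run C
t=24: (idle)
t=25: (idle)
t=26: (idle)
t=27: (idle)
t=28: (idle)

context switches = 8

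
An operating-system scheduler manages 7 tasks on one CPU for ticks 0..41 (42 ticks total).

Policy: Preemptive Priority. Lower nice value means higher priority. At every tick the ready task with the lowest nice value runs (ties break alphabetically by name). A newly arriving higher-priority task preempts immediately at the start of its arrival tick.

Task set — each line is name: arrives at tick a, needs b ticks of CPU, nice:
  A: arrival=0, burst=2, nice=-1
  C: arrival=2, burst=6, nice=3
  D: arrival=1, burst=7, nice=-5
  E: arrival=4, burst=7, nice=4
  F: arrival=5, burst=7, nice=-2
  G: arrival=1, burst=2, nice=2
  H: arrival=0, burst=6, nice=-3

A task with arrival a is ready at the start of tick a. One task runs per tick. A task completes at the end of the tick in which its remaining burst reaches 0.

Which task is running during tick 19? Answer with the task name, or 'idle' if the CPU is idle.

t=0: ready={A,H} → run H
t=1: ready={A,D,G,H} → run D
t=2: ready={A,C,D,G,H} → run D
t=3: ready={A,C,D,G,H} → run D
t=4: ready={A,C,D,E,G,H} → run D
t=5: ready={A,C,D,E,F,G,H} → run D
t=6: ready={A,C,D,E,F,G,H} → run D
t=7: ready={A,C,D,E,F,G,H} → run D
t=8: ready={A,C,E,F,G,H} → run H
t=9: ready={A,C,E,F,G,H} → run H
t=10: ready={A,C,E,F,G,H} → run H
t=11: ready={A,C,E,F,G,H} → run H
t=12: ready={A,C,E,F,G,H} → run H
t=13: ready={A,C,E,F,G} → run F
t=14: ready={A,C,E,F,G} → run F
t=15: ready={A,C,E,F,G} → run F
t=16: ready={A,C,E,F,G} → run F
t=17: ready={A,C,E,F,G} → run F
t=18: ready={A,C,E,F,G} → run F
t=19: ready={A,C,E,F,G} → run F
t=20: ready={A,C,E,G} → run A
t=21: ready={A,C,E,G} → run A
t=22: ready={C,E,G} → run G
t=23: ready={C,E,G} → run G
t=24: ready={C,E} → run C
t=25: ready={C,E} → run C
t=26: ready={C,E} → run C
t=27: ready={C,E} → run C
t=28: ready={C,E} → run C
t=29: ready={C,E} → run C
t=30: ready={E} → run E
t=31: ready={E} → run E
t=32: ready={E} → run E
t=33: ready={E} → run E
t=34: ready={E} → run E
t=35: ready={E} → run E
t=36: ready={E} → run E
t=37: (idle)
t=38: (idle)
t=39: (idle)
t=40: (idle)
t=41: (idle)

running at tick 19 = F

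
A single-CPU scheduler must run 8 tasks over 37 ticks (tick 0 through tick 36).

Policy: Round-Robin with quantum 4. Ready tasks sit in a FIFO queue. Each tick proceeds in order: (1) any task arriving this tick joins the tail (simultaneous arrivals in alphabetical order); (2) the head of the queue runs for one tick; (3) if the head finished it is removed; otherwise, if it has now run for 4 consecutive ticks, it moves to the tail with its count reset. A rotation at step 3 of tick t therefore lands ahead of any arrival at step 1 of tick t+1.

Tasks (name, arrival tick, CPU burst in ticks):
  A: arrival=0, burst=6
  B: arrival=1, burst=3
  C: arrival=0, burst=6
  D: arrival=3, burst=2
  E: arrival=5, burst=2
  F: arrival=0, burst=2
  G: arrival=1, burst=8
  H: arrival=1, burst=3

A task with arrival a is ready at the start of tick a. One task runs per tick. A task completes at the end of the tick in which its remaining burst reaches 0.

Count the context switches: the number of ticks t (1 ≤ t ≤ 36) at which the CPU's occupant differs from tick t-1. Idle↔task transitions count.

t=0: queue=[A,C,F] q_used=0 → run A
t=1: queue=[A,C,F,B,G,H] q_used=1 → run A
t=2: queue=[A,C,F,B,G,H] q_used=2 → run A
t=3: queue=[A,C,F,B,G,H,D] q_used=3 → run A
t=4: queue=[C,F,B,G,H,D,A] q_used=0 → run C
t=5: queue=[C,F,B,G,H,D,A,E] q_used=1 → run C
t=6: queue=[C,F,B,G,H,D,A,E] q_used=2 → run C
t=7: queue=[C,F,B,G,H,D,A,E] q_used=3 → run C
t=8: queue=[F,B,G,H,D,A,E,C] q_used=0 → run F
t=9: queue=[F,B,G,H,D,A,E,C] q_used=1 → run F
t=10: queue=[B,G,H,D,A,E,C] q_used=0 → run B
t=11: queue=[B,G,H,D,A,E,C] q_used=1 → run B
t=12: queue=[B,G,H,D,A,E,C] q_used=2 → run B
t=13: queue=[G,H,D,A,E,C] q_used=0 → run G
t=14: queue=[G,H,D,A,E,C] q_used=1 → run G
t=15: queue=[G,H,D,A,E,C] q_used=2 → run G
t=16: queue=[G,H,D,A,E,C] q_used=3 → run G
t=17: queue=[H,D,A,E,C,G] q_used=0 → run H
t=18: queue=[H,D,A,E,C,G] q_used=1 → run H
t=19: queue=[H,D,A,E,C,G] q_used=2 → run H
t=20: queue=[D,A,E,C,G] q_used=0 → run D
t=21: queue=[D,A,E,C,G] q_used=1 → run D
t=22: queue=[A,E,C,G] q_used=0 → run A
t=23: queue=[A,E,C,G] q_used=1 → run A
t=24: queue=[E,C,G] q_used=0 → run E
t=25: queue=[E,C,G] q_used=1 → run E
t=26: queue=[C,G] q_used=0 → run C
t=27: queue=[C,G] q_used=1 → run C
t=28: queue=[G] q_used=0 → run G
t=29: queue=[G] q_used=1 → run G
t=30: queue=[G] q_used=2 → run G
t=31: queue=[G] q_used=3 → run G
t=32: (idle)
t=33: (idle)
t=34: (idle)
t=35: (idle)
t=36: (idle)

context switches = 11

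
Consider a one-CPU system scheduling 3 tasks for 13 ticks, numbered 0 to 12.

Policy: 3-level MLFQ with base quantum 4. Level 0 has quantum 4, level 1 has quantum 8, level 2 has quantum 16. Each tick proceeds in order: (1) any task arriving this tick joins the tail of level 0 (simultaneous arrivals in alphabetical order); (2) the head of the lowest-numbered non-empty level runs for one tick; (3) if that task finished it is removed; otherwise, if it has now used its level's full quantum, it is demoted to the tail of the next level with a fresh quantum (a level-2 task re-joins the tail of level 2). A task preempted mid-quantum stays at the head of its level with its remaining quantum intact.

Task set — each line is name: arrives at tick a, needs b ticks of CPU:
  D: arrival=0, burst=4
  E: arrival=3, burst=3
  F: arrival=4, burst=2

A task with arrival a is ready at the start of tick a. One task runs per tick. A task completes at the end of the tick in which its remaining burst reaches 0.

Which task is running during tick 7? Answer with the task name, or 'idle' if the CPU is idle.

running at tick 7 = F

t=0: L0/L1/L2 = D/-/- → run D
t=1: L0/L1/L2 = D/-/- → run D
t=2: L0/L1/L2 = D/-/- → run D
t=3: L0/L1/L2 = DE/-/- → run D
t=4: L0/L1/L2 = EF/-/- → run E
t=5: L0/L1/L2 = EF/-/- → run E
t=6: L0/L1/L2 = EF/-/- → run E
t=7: L0/L1/L2 = F/-/- → run F
t=8: L0/L1/L2 = F/-/- → run F
t=9: (idle)
t=10: (idle)
t=11: (idle)
t=12: (idle)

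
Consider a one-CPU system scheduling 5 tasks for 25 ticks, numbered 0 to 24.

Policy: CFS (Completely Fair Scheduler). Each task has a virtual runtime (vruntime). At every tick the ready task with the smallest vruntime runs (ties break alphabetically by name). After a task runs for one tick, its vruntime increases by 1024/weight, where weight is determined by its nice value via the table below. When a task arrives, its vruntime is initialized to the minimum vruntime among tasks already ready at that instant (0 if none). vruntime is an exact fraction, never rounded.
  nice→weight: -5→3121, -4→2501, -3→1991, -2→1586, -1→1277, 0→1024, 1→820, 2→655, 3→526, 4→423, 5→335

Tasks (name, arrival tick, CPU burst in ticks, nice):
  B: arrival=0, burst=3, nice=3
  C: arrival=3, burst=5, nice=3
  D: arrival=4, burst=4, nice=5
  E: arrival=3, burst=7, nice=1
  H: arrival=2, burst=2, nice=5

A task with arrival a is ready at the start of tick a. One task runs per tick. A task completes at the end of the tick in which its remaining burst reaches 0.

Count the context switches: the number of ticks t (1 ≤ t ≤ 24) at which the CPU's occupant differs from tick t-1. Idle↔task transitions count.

t=0: vr[B=0] → run B
t=1: vr[B=512/263] → run B
t=2: vr[B=1024/263 H=1024/263] → run B
t=3: vr[C=1024/263 E=1024/263 H=1024/263] → run C
t=4: vr[C=1536/263 D=1024/263 E=1024/263 H=1024/263] → run D
t=5: vr[C=1536/263 D=612352/88105 E=1024/263 H=1024/263] → run E
t=6: vr[C=1536/263 D=612352/88105 E=277248/53915 H=1024/263] → run H
t=7: vr[C=1536/263 D=612352/88105 E=277248/53915 H=612352/88105] → run E
t=8: vr[C=1536/263 D=612352/88105 E=344576/53915 H=612352/88105] → run C
t=9: vr[C=2048/263 D=612352/88105 E=344576/53915 H=612352/88105] → run E
t=10: vr[C=2048/263 D=612352/88105 E=411904/53915 H=612352/88105] → run D
t=11: vr[C=2048/263 D=881664/88105 E=411904/53915 H=612352/88105] → run H
t=12: vr[C=2048/263 D=881664/88105 E=411904/53915] → run E
t=13: vr[C=2048/263 D=881664/88105 E=479232/53915] → run C
t=14: vr[C=2560/263 D=881664/88105 E=479232/53915] → run E
t=15: vr[C=2560/263 D=881664/88105 E=109312/10783] → run C
t=16: vr[C=3072/263 D=881664/88105 E=109312/10783] → run D
t=17: vr[C=3072/263 D=1150976/88105 E=109312/10783] → run E
t=18: vr[C=3072/263 D=1150976/88105 E=613888/53915] → run E
t=19: vr[C=3072/263 D=1150976/88105] → run C
t=20: vr[D=1150976/88105] → run D
t=21: (idle)
t=22: (idle)
t=23: (idle)
t=24: (idle)

context switches = 18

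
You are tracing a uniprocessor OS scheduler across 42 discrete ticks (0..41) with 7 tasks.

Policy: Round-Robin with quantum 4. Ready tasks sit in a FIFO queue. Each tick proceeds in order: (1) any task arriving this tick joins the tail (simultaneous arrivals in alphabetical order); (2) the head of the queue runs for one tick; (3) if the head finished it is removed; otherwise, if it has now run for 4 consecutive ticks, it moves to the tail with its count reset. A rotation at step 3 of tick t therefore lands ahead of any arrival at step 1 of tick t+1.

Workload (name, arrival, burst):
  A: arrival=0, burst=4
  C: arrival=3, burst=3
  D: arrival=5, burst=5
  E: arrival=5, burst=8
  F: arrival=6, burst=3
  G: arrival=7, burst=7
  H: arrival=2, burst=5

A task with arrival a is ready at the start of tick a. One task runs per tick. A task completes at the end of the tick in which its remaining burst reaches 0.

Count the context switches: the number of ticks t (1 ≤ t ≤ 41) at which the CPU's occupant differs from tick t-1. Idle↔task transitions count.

context switches = 11

t=0: queue=[A] q_used=0 → run A
t=1: queue=[A] q_used=1 → run A
t=2: queue=[A,H] q_used=2 → run A
t=3: queue=[A,H,C] q_used=3 → run A
t=4: queue=[H,C] q_used=0 → run H
t=5: queue=[H,C,D,E] q_used=1 → run H
t=6: queue=[H,C,D,E,F] q_used=2 → run H
t=7: queue=[H,C,D,E,F,G] q_used=3 → run H
t=8: queue=[C,D,E,F,G,H] q_used=0 → run C
t=9: queue=[C,D,E,F,G,H] q_used=1 → run C
t=10: queue=[C,D,E,F,G,H] q_used=2 → run C
t=11: queue=[D,E,F,G,H] q_used=0 → run D
t=12: queue=[D,E,F,G,H] q_used=1 → run D
t=13: queue=[D,E,F,G,H] q_used=2 → run D
t=14: queue=[D,E,F,G,H] q_used=3 → run D
t=15: queue=[E,F,G,H,D] q_used=0 → run E
t=16: queue=[E,F,G,H,D] q_used=1 → run E
t=17: queue=[E,F,G,H,D] q_used=2 → run E
t=18: queue=[E,F,G,H,D] q_used=3 → run E
t=19: queue=[F,G,H,D,E] q_used=0 → run F
t=20: queue=[F,G,H,D,E] q_used=1 → run F
t=21: queue=[F,G,H,D,E] q_used=2 → run F
t=22: queue=[G,H,D,E] q_used=0 → run G
t=23: queue=[G,H,D,E] q_used=1 → run G
t=24: queue=[G,H,D,E] q_used=2 → run G
t=25: queue=[G,H,D,E] q_used=3 → run G
t=26: queue=[H,D,E,G] q_used=0 → run H
t=27: queue=[D,E,G] q_used=0 → run D
t=28: queue=[E,G] q_used=0 → run E
t=29: queue=[E,G] q_used=1 → run E
t=30: queue=[E,G] q_used=2 → run E
t=31: queue=[E,G] q_used=3 → run E
t=32: queue=[G] q_used=0 → run G
t=33: queue=[G] q_used=1 → run G
t=34: queue=[G] q_used=2 → run G
t=35: (idle)
t=36: (idle)
t=37: (idle)
t=38: (idle)
t=39: (idle)
t=40: (idle)
t=41: (idle)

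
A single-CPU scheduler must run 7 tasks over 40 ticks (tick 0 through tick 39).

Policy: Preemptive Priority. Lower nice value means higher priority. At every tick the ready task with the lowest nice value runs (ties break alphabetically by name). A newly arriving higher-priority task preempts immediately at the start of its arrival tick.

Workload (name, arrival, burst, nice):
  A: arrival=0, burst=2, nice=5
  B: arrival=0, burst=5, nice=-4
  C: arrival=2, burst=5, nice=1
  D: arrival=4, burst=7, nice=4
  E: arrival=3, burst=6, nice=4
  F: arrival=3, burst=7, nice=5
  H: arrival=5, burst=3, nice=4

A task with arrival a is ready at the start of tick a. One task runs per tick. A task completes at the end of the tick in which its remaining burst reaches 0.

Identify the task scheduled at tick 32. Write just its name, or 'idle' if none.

running at tick 32 = F

t=0: ready={A,B} → run B
t=1: ready={A,B} → run B
t=2: ready={A,B,C} → run B
t=3: ready={A,B,C,E,F} → run B
t=4: ready={A,B,C,D,E,F} → run B
t=5: ready={A,C,D,E,F,H} → run C
t=6: ready={A,C,D,E,F,H} → run C
t=7: ready={A,C,D,E,F,H} → run C
t=8: ready={A,C,D,E,F,H} → run C
t=9: ready={A,C,D,E,F,H} → run C
t=10: ready={A,D,E,F,H} → run D
t=11: ready={A,D,E,F,H} → run D
t=12: ready={A,D,E,F,H} → run D
t=13: ready={A,D,E,F,H} → run D
t=14: ready={A,D,E,F,H} → run D
t=15: ready={A,D,E,F,H} → run D
t=16: ready={A,D,E,F,H} → run D
t=17: ready={A,E,F,H} → run E
t=18: ready={A,E,F,H} → run E
t=19: ready={A,E,F,H} → run E
t=20: ready={A,E,F,H} → run E
t=21: ready={A,E,F,H} → run E
t=22: ready={A,E,F,H} → run E
t=23: ready={A,F,H} → run H
t=24: ready={A,F,H} → run H
t=25: ready={A,F,H} → run H
t=26: ready={A,F} → run A
t=27: ready={A,F} → run A
t=28: ready={F} → run F
t=29: ready={F} → run F
t=30: ready={F} → run F
t=31: ready={F} → run F
t=32: ready={F} → run F
t=33: ready={F} → run F
t=34: ready={F} → run F
t=35: (idle)
t=36: (idle)
t=37: (idle)
t=38: (idle)
t=39: (idle)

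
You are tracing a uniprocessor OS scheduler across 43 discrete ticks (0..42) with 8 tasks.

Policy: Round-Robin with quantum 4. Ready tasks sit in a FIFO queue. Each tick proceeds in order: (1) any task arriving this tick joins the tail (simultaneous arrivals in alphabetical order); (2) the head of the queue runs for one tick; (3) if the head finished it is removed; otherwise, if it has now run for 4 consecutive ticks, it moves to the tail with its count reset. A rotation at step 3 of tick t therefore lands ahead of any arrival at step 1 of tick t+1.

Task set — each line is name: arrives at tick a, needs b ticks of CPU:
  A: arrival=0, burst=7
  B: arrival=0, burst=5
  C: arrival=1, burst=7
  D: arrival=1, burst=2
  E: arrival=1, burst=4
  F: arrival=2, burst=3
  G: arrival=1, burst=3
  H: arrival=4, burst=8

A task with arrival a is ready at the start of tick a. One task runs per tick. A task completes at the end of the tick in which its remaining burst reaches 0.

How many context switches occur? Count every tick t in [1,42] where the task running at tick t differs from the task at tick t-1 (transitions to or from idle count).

t=0: queue=[A,B] q_used=0 → run A
t=1: queue=[A,B,C,D,E,G] q_used=1 → run A
t=2: queue=[A,B,C,D,E,G,F] q_used=2 → run A
t=3: queue=[A,B,C,D,E,G,F] q_used=3 → run A
t=4: queue=[B,C,D,E,G,F,A,H] q_used=0 → run B
t=5: queue=[B,C,D,E,G,F,A,H] q_used=1 → run B
t=6: queue=[B,C,D,E,G,F,A,H] q_used=2 → run B
t=7: queue=[B,C,D,E,G,F,A,H] q_used=3 → run B
t=8: queue=[C,D,E,G,F,A,H,B] q_used=0 → run C
t=9: queue=[C,D,E,G,F,A,H,B] q_used=1 → run C
t=10: queue=[C,D,E,G,F,A,H,B] q_used=2 → run C
t=11: queue=[C,D,E,G,F,A,H,B] q_used=3 → run C
t=12: queue=[D,E,G,F,A,H,B,C] q_used=0 → run D
t=13: queue=[D,E,G,F,A,H,B,C] q_used=1 → run D
t=14: queue=[E,G,F,A,H,B,C] q_used=0 → run E
t=15: queue=[E,G,F,A,H,B,C] q_used=1 → run E
t=16: queue=[E,G,F,A,H,B,C] q_used=2 → run E
t=17: queue=[E,G,F,A,H,B,C] q_used=3 → run E
t=18: queue=[G,F,A,H,B,C] q_used=0 → run G
t=19: queue=[G,F,A,H,B,C] q_used=1 → run G
t=20: queue=[G,F,A,H,B,C] q_used=2 → run G
t=21: queue=[F,A,H,B,C] q_used=0 → run F
t=22: queue=[F,A,H,B,C] q_used=1 → run F
t=23: queue=[F,A,H,B,C] q_used=2 → run F
t=24: queue=[A,H,B,C] q_used=0 → run A
t=25: queue=[A,H,B,C] q_used=1 → run A
t=26: queue=[A,H,B,C] q_used=2 → run A
t=27: queue=[H,B,C] q_used=0 → run H
t=28: queue=[H,B,C] q_used=1 → run H
t=29: queue=[H,B,C] q_used=2 → run H
t=30: queue=[H,B,C] q_used=3 → run H
t=31: queue=[B,C,H] q_used=0 → run B
t=32: queue=[C,H] q_used=0 → run C
t=33: queue=[C,H] q_used=1 → run C
t=34: queue=[C,H] q_used=2 → run C
t=35: queue=[H] q_used=0 → run H
t=36: queue=[H] q_used=1 → run H
t=37: queue=[H] q_used=2 → run H
t=38: queue=[H] q_used=3 → run H
t=39: (idle)
t=40: (idle)
t=41: (idle)
t=42: (idle)

context switches = 12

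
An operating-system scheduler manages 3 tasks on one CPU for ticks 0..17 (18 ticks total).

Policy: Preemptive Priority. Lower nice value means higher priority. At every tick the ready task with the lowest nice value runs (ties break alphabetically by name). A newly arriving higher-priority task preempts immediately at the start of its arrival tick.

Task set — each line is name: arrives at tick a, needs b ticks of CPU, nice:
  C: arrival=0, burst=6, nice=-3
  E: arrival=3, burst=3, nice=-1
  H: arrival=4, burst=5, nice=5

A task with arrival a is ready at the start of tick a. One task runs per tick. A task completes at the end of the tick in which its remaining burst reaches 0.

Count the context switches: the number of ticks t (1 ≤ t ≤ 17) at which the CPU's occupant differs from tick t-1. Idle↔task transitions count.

t=0: ready={C} → run C
t=1: ready={C} → run C
t=2: ready={C} → run C
t=3: ready={C,E} → run C
t=4: ready={C,E,H} → run C
t=5: ready={C,E,H} → run C
t=6: ready={E,H} → run E
t=7: ready={E,H} → run E
t=8: ready={E,H} → run E
t=9: ready={H} → run H
t=10: ready={H} → run H
t=11: ready={H} → run H
t=12: ready={H} → run H
t=13: ready={H} → run H
t=14: (idle)
t=15: (idle)
t=16: (idle)
t=17: (idle)

context switches = 3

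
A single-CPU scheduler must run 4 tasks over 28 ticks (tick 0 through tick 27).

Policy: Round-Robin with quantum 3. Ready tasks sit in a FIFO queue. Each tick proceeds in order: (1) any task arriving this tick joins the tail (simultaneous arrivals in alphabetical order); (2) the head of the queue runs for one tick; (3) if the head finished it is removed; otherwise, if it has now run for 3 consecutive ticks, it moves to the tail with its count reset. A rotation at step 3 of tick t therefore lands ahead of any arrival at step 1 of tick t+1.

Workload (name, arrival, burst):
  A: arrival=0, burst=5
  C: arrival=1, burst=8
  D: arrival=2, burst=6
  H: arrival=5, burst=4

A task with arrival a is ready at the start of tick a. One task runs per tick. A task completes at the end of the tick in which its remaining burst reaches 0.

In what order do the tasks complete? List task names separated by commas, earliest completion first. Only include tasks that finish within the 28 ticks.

t=0: queue=[A] q_used=0 → run A
t=1: queue=[A,C] q_used=1 → run A
t=2: queue=[A,C,D] q_used=2 → run A
t=3: queue=[C,D,A] q_used=0 → run C
t=4: queue=[C,D,A] q_used=1 → run C
t=5: queue=[C,D,A,H] q_used=2 → run C
t=6: queue=[D,A,H,C] q_used=0 → run D
t=7: queue=[D,A,H,C] q_used=1 → run D
t=8: queue=[D,A,H,C] q_used=2 → run D
t=9: queue=[A,H,C,D] q_used=0 → run A
t=10: queue=[A,H,C,D] q_used=1 → run A
t=11: queue=[H,C,D] q_used=0 → run H
t=12: queue=[H,C,D] q_used=1 → run H
t=13: queue=[H,C,D] q_used=2 → run H
t=14: queue=[C,D,H] q_used=0 → run C
t=15: queue=[C,D,H] q_used=1 → run C
t=16: queue=[C,D,H] q_used=2 → run C
t=17: queue=[D,H,C] q_used=0 → run D
t=18: queue=[D,H,C] q_used=1 → run D
t=19: queue=[D,H,C] q_used=2 → run D
t=20: queue=[H,C] q_used=0 → run H
t=21: queue=[C] q_used=0 → run C
t=22: queue=[C] q_used=1 → run C
t=23: (idle)
t=24: (idle)
t=25: (idle)
t=26: (idle)
t=27: (idle)

completion order = A, D, H, C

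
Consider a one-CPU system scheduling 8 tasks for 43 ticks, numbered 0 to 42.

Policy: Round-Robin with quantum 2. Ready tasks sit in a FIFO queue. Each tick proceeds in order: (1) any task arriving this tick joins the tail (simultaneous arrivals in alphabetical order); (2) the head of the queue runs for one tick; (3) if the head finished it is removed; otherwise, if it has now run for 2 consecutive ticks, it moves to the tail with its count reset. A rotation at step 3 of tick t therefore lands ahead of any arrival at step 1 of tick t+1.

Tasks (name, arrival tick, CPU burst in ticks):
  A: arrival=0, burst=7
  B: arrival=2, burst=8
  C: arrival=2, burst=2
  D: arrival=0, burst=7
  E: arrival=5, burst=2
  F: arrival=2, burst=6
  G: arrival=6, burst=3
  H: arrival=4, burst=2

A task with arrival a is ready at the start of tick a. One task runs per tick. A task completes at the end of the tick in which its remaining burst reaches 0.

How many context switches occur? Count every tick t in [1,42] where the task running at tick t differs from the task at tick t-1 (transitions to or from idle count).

t=0: queue=[A,D] q_used=0 → run A
t=1: queue=[A,D] q_used=1 → run A
t=2: queue=[D,A,B,C,F] q_used=0 → run D
t=3: queue=[D,A,B,C,F] q_used=1 → run D
t=4: queue=[A,B,C,F,D,H] q_used=0 → run A
t=5: queue=[A,B,C,F,D,H,E] q_used=1 → run A
t=6: queue=[B,C,F,D,H,E,A,G] q_used=0 → run B
t=7: queue=[B,C,F,D,H,E,A,G] q_used=1 → run B
t=8: queue=[C,F,D,H,E,A,G,B] q_used=0 → run C
t=9: queue=[C,F,D,H,E,A,G,B] q_used=1 → run C
t=10: queue=[F,D,H,E,A,G,B] q_used=0 → run F
t=11: queue=[F,D,H,E,A,G,B] q_used=1 → run F
t=12: queue=[D,H,E,A,G,B,F] q_used=0 → run D
t=13: queue=[D,H,E,A,G,B,F] q_used=1 → run D
t=14: queue=[H,E,A,G,B,F,D] q_used=0 → run H
t=15: queue=[H,E,A,G,B,F,D] q_used=1 → run H
t=16: queue=[E,A,G,B,F,D] q_used=0 → run E
t=17: queue=[E,A,G,B,F,D] q_used=1 → run E
t=18: queue=[A,G,B,F,D] q_used=0 → run A
t=19: queue=[A,G,B,F,D] q_used=1 → run A
t=20: queue=[G,B,F,D,A] q_used=0 → run G
t=21: queue=[G,B,F,D,A] q_used=1 → run G
t=22: queue=[B,F,D,A,G] q_used=0 → run B
t=23: queue=[B,F,D,A,G] q_used=1 → run B
t=24: queue=[F,D,A,G,B] q_used=0 → run F
t=25: queue=[F,D,A,G,B] q_used=1 → run F
t=26: queue=[D,A,G,B,F] q_used=0 → run D
t=27: queue=[D,A,G,B,F] q_used=1 → run D
t=28: queue=[A,G,B,F,D] q_used=0 → run A
t=29: queue=[G,B,F,D] q_used=0 → run G
t=30: queue=[B,F,D] q_used=0 → run B
t=31: queue=[B,F,D] q_used=1 → run B
t=32: queue=[F,D,B] q_used=0 → run F
t=33: queue=[F,D,B] q_used=1 → run F
t=34: queue=[D,B] q_used=0 → run D
t=35: queue=[B] q_used=0 → run B
t=36: queue=[B] q_used=1 → run B
t=37: (idle)
t=38: (idle)
t=39: (idle)
t=40: (idle)
t=41: (idle)
t=42: (idle)

context switches = 20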